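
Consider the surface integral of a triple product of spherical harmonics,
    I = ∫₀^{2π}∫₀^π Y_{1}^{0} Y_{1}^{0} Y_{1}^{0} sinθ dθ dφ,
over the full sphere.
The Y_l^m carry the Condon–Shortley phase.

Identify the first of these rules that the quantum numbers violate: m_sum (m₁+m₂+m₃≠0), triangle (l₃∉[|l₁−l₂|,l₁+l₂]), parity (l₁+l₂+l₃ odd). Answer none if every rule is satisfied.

m₁+m₂+m₃ = 0 + 0 + 0 = 0  ✓
triangle: |1−1|=0 ≤ l₃=1 ≤ 1+1=2  ✓
parity: l₁+l₂+l₃ = 3 is odd  ✗

parity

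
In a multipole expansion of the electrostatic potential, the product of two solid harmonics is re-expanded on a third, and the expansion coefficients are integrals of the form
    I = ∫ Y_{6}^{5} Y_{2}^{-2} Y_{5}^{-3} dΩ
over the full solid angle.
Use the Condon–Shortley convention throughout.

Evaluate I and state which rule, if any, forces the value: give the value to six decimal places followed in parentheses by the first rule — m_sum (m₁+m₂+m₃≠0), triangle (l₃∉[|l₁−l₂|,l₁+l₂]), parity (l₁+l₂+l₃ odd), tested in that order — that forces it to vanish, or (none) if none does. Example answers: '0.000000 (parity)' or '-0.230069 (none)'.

Σlᵢ=13 odd — θ-integrand is odd under cosθ→−cosθ; I=0

0.000000 (parity)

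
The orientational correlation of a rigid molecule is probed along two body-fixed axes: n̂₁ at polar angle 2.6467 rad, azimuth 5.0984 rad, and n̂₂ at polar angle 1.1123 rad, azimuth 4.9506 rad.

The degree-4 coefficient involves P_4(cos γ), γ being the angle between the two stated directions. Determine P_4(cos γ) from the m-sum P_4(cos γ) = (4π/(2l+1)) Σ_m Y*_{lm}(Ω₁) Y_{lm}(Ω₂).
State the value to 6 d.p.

Expand P_4 via completeness: Σ_{m} conj(Y_{4,m}) at Ω₁ times Y_{4,m} at Ω₂ —
  term(m=-4) = +0.005349+0.003591i   from Y*(Ω₁)=+0.000602+0.022508i, Y(Ω₂)=+0.165777-0.233219i
  term(m=-3) = -0.042579-0.020222i   from Y*(Ω₁)=+0.108092-0.047336i, Y(Ω₂)=-0.261781-0.301724i
  term(m=-2) = +0.031871+0.009705i   from Y*(Ω₁)=-0.239023-0.232713i, Y(Ω₂)=-0.088746+0.045799i
  term(m=-1) = +0.144801+0.021559i   from Y*(Ω₁)=-0.180232+0.443486i, Y(Ω₂)=-0.072162-0.297180i
  term(m=+0) = -0.013013+0.000000i   from Y*(Ω₁)=+0.080204-0.000000i, Y(Ω₂)=-0.162246+0.000000i
  term(m=+1) = +0.144801-0.021559i   from Y*(Ω₁)=+0.180232+0.443486i, Y(Ω₂)=+0.072162-0.297180i
  term(m=+2) = +0.031871-0.009705i   from Y*(Ω₁)=-0.239023+0.232713i, Y(Ω₂)=-0.088746-0.045799i
  term(m=+3) = -0.042579+0.020222i   from Y*(Ω₁)=-0.108092-0.047336i, Y(Ω₂)=+0.261781-0.301724i
  term(m=+4) = +0.005349-0.003591i   from Y*(Ω₁)=+0.000602-0.022508i, Y(Ω₂)=+0.165777+0.233219i
Total Σ_m = +0.265871-0.000000i. Multiply by 1.396263: +0.371225-0.000000i. P_4(cos γ) = 0.371225

0.371225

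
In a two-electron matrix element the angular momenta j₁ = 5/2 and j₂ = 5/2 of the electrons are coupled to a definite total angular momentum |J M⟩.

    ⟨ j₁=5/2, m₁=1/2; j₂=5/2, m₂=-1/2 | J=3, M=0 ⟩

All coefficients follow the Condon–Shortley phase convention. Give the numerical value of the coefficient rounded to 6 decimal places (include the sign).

-0.298142

triangle: 2!·3!·3!/9! = 72/362880
(j±m)!: 3!·2!·2!·3!·3!·3! = 5184
prefactor² = (2J+1)·Δ·N² = 36/5
  k=0: +1/(0!·2!·2!·2!·1!·1!) = 1/8
  k=1: −1/(1!·1!·1!·1!·2!·2!) = -1/4
  k=2: +1/(2!·0!·0!·0!·3!·3!) = 1/72
Σ = -1/9  ⇒  CG² = 36/5·(-1/9)² = 4/45
CG = −√(4/45) = -0.298142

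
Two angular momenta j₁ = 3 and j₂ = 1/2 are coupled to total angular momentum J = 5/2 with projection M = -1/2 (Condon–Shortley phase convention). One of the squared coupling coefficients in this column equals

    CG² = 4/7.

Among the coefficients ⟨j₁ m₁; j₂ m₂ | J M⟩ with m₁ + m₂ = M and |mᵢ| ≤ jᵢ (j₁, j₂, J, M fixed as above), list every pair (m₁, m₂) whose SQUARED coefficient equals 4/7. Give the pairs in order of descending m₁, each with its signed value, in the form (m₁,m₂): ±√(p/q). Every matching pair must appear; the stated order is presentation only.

(-1,1/2): −√(4/7)

Admissible pairs with m₁+m₂ = M = -1/2: (-1,1/2), (0,-1/2)
  (m₁,m₂)=(0,-1/2): CG² = 3/7, CG = +√(3/7)
  (m₁,m₂)=(-1,1/2): CG² = 4/7, CG = −√(4/7)   ← matches the target
Pairs with CG² = 4/7: (-1,1/2): −√(4/7)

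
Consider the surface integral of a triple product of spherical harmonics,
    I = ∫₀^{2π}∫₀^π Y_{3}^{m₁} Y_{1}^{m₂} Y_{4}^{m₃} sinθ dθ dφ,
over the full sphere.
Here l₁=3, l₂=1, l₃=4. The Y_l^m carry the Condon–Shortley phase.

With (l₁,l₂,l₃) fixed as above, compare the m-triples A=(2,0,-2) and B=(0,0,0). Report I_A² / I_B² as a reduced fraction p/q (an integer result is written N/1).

Same 3,1,4: normalisation and zero-m 3j drop out of the ratio.
A: Δ: 0! 6! 2! / 9! → 1/252; sum: t=0:+1/120 = 1/120; 3j²(3 1 4; 2 0 -2) = Δ·Π!·Σ² = 1/21  (sign +1)
B: Δ: 0! 6! 2! / 9! → 1/252; sum: t=0:+1/36 = 1/36; 3j²(3 1 4; 0 0 0) = Δ·Π!·Σ² = 4/63  (sign +1)
I_A²/I_B² = (1/21)/(4/63) = 3/4

3/4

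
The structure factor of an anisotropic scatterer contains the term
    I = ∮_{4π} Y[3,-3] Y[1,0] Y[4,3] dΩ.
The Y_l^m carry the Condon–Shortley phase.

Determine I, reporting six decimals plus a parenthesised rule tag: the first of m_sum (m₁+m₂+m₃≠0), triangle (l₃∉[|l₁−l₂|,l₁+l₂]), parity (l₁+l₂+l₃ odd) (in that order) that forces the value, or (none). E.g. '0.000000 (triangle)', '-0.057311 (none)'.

m-sum 0 ✓  L=8 even ✓  2≤4≤4 ✓
Π(2lᵢ+1) = 7×3×9 = 189
triangle coeff Δ(3,1,4) = 1/252
Σ_t [0,0]: t=0:+1/36 = 1/36
(3j)²=4/63 [(3 1 4; 0 0 0)], sign=+1
Σ_t [0,0]: t=0:+1/720 = 1/720
(3j)²=1/36 [(3 1 4; -3 0 3)], sign=-1
⇒ 4πI² = 1/3
I = (-1)√(1/3/(4π)) = -0.16286750
No selection rule forces the value: the integral is nonzero (none).

-0.162868 (none)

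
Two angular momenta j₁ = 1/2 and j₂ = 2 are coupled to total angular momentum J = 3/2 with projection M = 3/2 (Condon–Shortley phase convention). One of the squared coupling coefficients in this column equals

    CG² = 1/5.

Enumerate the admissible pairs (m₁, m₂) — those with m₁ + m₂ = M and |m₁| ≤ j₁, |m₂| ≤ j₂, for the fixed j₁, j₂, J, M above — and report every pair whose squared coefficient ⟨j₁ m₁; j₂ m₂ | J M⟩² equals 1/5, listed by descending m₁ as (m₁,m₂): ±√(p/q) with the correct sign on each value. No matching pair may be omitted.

Admissible pairs with m₁+m₂ = M = 3/2: (-1/2,2), (1/2,1)
  (m₁,m₂)=(1/2,1): CG² = 1/5, CG = +√(1/5)   ← matches the target
  (m₁,m₂)=(-1/2,2): CG² = 4/5, CG = −√(4/5)
Pairs with CG² = 1/5: (1/2,1): +√(1/5)

(1/2,1): +√(1/5)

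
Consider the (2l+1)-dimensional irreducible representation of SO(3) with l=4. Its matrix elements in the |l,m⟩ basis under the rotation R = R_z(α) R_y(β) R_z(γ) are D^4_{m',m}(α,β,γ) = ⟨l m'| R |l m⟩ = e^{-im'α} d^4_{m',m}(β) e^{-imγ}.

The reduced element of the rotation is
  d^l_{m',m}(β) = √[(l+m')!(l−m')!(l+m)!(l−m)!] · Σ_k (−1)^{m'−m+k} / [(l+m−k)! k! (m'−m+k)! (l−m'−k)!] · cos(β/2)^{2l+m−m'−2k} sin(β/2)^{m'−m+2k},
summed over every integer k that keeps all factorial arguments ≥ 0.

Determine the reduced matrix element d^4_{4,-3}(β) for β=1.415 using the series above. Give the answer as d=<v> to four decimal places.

d^4_{4,-3}(β=1.4150) via the finite sum:
c=cos(1.415000/2)=0.759989, s=sin(1.415000/2)=0.649936; N=√[40320·1·1·5040]=14255.272709
Admissible k: 0..0 (factorial args all ≥0)
  k=0: (−1)^7·14255.2727/(5040)·0.7600^1·0.6499^7 = -0.105304
d^4_{4,-3}(1.4150) = -0.105304

d=-0.1053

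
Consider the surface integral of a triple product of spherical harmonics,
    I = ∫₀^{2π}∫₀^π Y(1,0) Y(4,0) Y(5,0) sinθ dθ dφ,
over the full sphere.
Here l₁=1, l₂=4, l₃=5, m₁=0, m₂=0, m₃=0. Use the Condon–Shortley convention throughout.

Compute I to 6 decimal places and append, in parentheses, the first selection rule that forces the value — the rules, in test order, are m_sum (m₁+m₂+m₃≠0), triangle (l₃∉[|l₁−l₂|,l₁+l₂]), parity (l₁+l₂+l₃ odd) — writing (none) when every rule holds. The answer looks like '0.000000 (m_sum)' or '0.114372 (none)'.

0.245532 (none)

m-sum 0 ✓  L=10 even ✓  3≤5≤5 ✓
Π(2lᵢ+1) = 3×9×11 = 297
triangle coeff Δ(1,4,5) = 1/495
Σ_t [0,0]: t=0:+1/576 = 1/576
(3j)²=5/99 [(1 4 5; 0 0 0)], sign=-1
(m-triple is (0,0,0) — same symbol as above.)
⇒ 4πI² = 25/33
I = (+1)√(25/33/(4π)) = 0.24553200
No selection rule forces the value: the integral is nonzero (none).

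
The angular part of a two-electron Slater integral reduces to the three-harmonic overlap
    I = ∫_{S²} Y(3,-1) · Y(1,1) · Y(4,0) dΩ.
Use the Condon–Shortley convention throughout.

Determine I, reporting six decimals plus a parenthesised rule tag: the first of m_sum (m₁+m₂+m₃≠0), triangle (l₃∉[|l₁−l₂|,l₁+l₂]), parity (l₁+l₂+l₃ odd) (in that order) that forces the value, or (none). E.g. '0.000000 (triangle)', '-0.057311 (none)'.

m-sum 0 ✓  L=8 even ✓  2≤4≤4 ✓
Π(2lᵢ+1) = 7×3×9 = 189
triangle coeff Δ(3,1,4) = 1/252
Σ_t [0,0]: t=0:+1/36 = 1/36
(3j)²=4/63 [(3 1 4; 0 0 0)], sign=+1
Σ_t [0,0]: t=0:+1/96 = 1/96
(3j)²=1/42 [(3 1 4; -1 1 0)], sign=+1
⇒ 4πI² = 2/7
I = (+1)√(2/7/(4π)) = 0.15078601
No selection rule forces the value: the integral is nonzero (none).

0.150786 (none)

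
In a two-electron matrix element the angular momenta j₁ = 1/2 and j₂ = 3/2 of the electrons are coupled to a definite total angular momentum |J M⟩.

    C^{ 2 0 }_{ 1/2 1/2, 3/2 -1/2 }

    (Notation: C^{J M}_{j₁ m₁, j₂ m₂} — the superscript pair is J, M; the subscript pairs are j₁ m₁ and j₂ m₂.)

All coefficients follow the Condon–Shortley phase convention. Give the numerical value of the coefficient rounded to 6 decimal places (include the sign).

√[5·0!1!3!/5! · 1!0!1!2!2!2!] = √(2)
  +(−1)^0/∏(0,0,0,1,1,2)! = 1/2  (running 1/2)
⟨..|..⟩ = √(2)·(1/2) = +0.707107

+√(1/2) ≈ +0.707107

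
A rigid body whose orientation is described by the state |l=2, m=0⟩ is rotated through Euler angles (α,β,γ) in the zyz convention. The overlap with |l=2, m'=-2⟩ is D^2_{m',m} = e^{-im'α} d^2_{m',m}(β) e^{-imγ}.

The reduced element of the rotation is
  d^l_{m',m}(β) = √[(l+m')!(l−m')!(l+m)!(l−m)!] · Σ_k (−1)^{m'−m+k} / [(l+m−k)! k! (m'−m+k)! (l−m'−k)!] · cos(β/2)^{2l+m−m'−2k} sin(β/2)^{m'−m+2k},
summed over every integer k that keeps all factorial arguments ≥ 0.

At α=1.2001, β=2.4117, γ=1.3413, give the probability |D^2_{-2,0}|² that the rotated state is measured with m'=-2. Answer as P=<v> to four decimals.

P=0.0741

First d^2_{-2,0}(β=2.4117), then the phase factors e^{-i(-2)α} and e^{-i(0)γ}:
With c≡cos(β/2)=0.356899 and s≡sin(β/2)=0.934143, N=[1·24·2·2]^{1/2}=9.797959
k∈{2} keeps every argument non-negative
  k=2: (−1)^0·9.7980/(4)·0.3569^2·0.9341^2 = +0.272266
d^2_{-2,0}(2.4117) = +0.272266
|D^2_{-2,0}|² = |d^2_{-2,0}(β)|² = (+0.272266)² = 0.074129 (the z-rotation phases have unit modulus)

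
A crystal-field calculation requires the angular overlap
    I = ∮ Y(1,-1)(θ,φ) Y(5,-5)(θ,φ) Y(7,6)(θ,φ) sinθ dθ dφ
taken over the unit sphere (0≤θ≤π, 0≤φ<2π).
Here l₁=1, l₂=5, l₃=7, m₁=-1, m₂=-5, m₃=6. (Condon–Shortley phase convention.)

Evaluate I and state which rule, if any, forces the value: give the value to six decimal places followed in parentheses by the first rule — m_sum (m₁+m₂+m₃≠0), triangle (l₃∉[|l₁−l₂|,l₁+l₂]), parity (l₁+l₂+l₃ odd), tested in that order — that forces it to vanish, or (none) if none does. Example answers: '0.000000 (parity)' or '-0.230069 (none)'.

l₃=7 ∉ [4,6] — triangle fails ⇒ I = 0

0.000000 (triangle)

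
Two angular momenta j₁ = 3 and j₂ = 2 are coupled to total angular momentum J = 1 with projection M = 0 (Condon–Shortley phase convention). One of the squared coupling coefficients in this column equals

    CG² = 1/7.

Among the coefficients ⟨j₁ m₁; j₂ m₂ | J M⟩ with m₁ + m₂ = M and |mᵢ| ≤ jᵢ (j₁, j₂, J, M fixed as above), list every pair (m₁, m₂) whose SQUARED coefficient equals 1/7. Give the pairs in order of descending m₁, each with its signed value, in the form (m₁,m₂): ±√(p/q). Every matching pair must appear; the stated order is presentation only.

Admissible pairs with m₁+m₂ = M = 0: (-2,2), (-1,1), (0,0), (1,-1), (2,-2)
  (m₁,m₂)=(2,-2): CG² = 1/7, CG = +√(1/7)   ← matches the target
  (m₁,m₂)=(1,-1): CG² = 8/35, CG = −√(8/35)
  (m₁,m₂)=(0,0): CG² = 9/35, CG = +√(9/35)
  (m₁,m₂)=(-1,1): CG² = 8/35, CG = −√(8/35)
  (m₁,m₂)=(-2,2): CG² = 1/7, CG = +√(1/7)   ← matches the target
Pairs with CG² = 1/7: (2,-2): +√(1/7); (-2,2): +√(1/7)

(2,-2): +√(1/7); (-2,2): +√(1/7)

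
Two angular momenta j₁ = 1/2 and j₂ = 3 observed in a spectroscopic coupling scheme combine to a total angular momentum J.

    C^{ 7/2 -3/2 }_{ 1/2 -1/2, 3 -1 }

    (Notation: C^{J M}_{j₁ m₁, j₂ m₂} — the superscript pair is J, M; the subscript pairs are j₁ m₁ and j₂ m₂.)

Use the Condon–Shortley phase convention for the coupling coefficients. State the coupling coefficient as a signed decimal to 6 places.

j₁+j₂−J=0  J+j₁−j₂=1  J−j₁+j₂=6  j₁+j₂+J+1=8
(j₁±m₁, j₂±m₂, J±M) = (0,1,2,4,2,5)
P² = 11520/7
sum k=0..0:
  [0] +1/48 = 1/48
S = 1/48
C² = P²·S² = 5/7 ; C = +0.845154

+0.845154  (= +√(5/7))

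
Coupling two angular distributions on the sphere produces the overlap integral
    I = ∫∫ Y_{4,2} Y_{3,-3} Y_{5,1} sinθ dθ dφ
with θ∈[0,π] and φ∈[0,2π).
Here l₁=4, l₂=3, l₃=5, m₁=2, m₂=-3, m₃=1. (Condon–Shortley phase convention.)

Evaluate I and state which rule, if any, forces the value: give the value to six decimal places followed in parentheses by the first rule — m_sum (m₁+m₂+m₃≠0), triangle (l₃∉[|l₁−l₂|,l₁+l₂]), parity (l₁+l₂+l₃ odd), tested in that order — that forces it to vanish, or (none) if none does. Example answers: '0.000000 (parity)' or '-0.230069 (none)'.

Checks pass: Σm=0; 12 even; l₃=5∈[1,7].
(2·4+1)(2·3+1)(2·5+1) = 693
Δ: 2! 6! 4! / 13! → 1/180180
sum: t=0:+1/576 t=1:−1/144 t=2:+1/576 = -1/288
3j²(4 3 5; 0 0 0) = Δ·Π!·Σ² = 20/1001  (sign +1)
sum: t=0:+1/2304 = 1/2304
3j²(4 3 5; 2 -3 1) = Δ·Π!·Σ² = 75/4004  (sign +1)
combine: 4πI² = 693·20/1001·75/4004 = 3375/13013
take √, sign +1: I = 0.14366244
No selection rule forces the value: the integral is nonzero (none).

0.143662 (none)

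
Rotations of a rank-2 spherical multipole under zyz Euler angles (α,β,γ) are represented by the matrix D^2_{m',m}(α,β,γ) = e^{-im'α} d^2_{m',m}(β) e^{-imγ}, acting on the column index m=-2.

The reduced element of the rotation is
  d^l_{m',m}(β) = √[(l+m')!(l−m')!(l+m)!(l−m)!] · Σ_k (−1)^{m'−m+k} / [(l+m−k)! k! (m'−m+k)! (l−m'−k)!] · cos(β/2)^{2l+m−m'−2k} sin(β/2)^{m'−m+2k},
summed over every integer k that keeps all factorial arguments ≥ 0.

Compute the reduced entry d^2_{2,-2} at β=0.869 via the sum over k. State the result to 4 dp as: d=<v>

d=0.0314

d^2_{2,-2}(β=0.8690) via the finite sum:
c=cos(0.869000/2)=0.907081, s=sin(0.869000/2)=0.420957; N=√[24·1·1·24]=24.000000
The bounds max(0,m−m')=0 and min(l+m,l−m')=0 give 1 term
  k=0: (−1)^4·24.0000/(24)·0.9071^0·0.4210^4 = +0.031402
d^2_{2,-2}(0.8690) = +0.031402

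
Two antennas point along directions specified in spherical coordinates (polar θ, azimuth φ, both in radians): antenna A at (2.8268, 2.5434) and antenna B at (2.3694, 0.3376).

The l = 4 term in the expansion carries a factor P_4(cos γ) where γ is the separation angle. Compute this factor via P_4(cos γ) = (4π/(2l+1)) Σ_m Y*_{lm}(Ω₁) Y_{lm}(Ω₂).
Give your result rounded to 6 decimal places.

Summing Y*_{l m}(θ₁,φ₁)·Y_{l m}(θ₂,φ₂) over m ∈ [−4, 4]; prefactor 4π/(2·4+1) = 1.396263:
  term(m=-4) = (-0.000352, 0.000241)   from Y*(Ω₁)=(-0.002979, -0.002769), Y(Ω₂)=(0.022926, -0.102330)
  term(m=-3) = (0.010163, 0.003529)   from Y*(Ω₁)=(-0.007839, -0.034445), Y(Ω₂)=(-0.161254, 0.258354)
  term(m=-2) = (-0.021375, -0.068906)   from Y*(Ω₁)=(0.062500, -0.159054), Y(Ω₂)=(0.329533, -0.263874)
  term(m=-1) = (-0.038528, 0.052290)   from Y*(Ω₁)=(0.383142, -0.261106), Y(Ω₂)=(-0.132179, 0.046400)
  term(m=+0) = (-0.159571, 0.000000)   from Y*(Ω₁)=(0.474668, -0.000000), Y(Ω₂)=(-0.336174, 0.000000)
  term(m=+1) = (-0.038528, -0.052290)   from Y*(Ω₁)=(-0.383142, -0.261106), Y(Ω₂)=(0.132179, 0.046400)
  term(m=+2) = (-0.021375, 0.068906)   from Y*(Ω₁)=(0.062500, 0.159054), Y(Ω₂)=(0.329533, 0.263874)
  term(m=+3) = (0.010163, -0.003529)   from Y*(Ω₁)=(0.007839, -0.034445), Y(Ω₂)=(0.161254, 0.258354)
  term(m=+4) = (-0.000352, -0.000241)   from Y*(Ω₁)=(-0.002979, 0.002769), Y(Ω₂)=(0.022926, 0.102330)
Accumulated sum (-0.259753, -0.000000); after 4π/(2l+1) scaling, (-0.362684, -0.000000) ⇒ P_4 = -0.362684

-0.362684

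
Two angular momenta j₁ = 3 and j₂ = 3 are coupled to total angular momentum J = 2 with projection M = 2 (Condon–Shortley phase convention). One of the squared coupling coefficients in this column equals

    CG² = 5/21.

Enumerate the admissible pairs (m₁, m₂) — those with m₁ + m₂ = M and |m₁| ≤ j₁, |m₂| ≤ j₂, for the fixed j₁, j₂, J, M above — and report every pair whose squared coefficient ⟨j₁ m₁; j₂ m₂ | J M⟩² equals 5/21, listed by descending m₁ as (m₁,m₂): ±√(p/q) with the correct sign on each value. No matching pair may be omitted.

(2,0): −√(5/21); (0,2): −√(5/21)

Admissible pairs with m₁+m₂ = M = 2: (-1,3), (0,2), (1,1), (2,0), (3,-1)
  (m₁,m₂)=(3,-1): CG² = 5/42, CG = +√(5/42)
  (m₁,m₂)=(2,0): CG² = 5/21, CG = −√(5/21)   ← matches the target
  (m₁,m₂)=(1,1): CG² = 2/7, CG = +√(2/7)
  (m₁,m₂)=(0,2): CG² = 5/21, CG = −√(5/21)   ← matches the target
  (m₁,m₂)=(-1,3): CG² = 5/42, CG = +√(5/42)
Pairs with CG² = 5/21: (2,0): −√(5/21); (0,2): −√(5/21)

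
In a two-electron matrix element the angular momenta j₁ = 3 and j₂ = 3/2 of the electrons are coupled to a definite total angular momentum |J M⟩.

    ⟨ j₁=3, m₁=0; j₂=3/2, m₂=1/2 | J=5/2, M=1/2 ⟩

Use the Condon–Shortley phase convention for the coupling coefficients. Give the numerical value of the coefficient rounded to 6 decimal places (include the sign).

j₁+j₂−J=2  J+j₁−j₂=4  J−j₁+j₂=1  j₁+j₂+J+1=8
(j₁±m₁, j₂±m₂, J±M) = (3,3,2,1,3,2)
P² = 216/35
sum k=1..2:
  [1] −1/4 = -1/4
  [2] +1/12 = 1/12
S = -1/6
C² = P²·S² = 6/35 ; C = -0.414039

-0.414039  (= −√(6/35))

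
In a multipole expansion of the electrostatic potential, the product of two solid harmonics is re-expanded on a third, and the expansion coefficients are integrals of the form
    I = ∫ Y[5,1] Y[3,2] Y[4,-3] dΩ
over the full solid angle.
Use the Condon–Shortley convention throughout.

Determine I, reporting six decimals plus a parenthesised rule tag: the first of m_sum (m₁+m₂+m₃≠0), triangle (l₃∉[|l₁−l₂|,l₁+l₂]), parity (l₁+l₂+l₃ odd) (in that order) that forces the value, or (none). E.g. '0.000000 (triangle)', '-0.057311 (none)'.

0.160929 (none)

m-sum 0 ✓  L=12 even ✓  2≤4≤8 ✓
Π(2lᵢ+1) = 11×7×9 = 693
triangle coeff Δ(5,3,4) = 1/180180
Σ_t [1,3]: t=1:−1/576 t=2:+1/144 t=3:−1/576 = 1/288
(3j)²=20/1001 [(5 3 4; 0 0 0)], sign=+1
Σ_t [3,4]: t=3:−1/1440 t=4:+1/17280 = -11/17280
(3j)²=11/468 [(5 3 4; 1 2 -3)], sign=+1
⇒ 4πI² = 55/169
I = (+1)√(55/169/(4π)) = 0.16092854
No selection rule forces the value: the integral is nonzero (none).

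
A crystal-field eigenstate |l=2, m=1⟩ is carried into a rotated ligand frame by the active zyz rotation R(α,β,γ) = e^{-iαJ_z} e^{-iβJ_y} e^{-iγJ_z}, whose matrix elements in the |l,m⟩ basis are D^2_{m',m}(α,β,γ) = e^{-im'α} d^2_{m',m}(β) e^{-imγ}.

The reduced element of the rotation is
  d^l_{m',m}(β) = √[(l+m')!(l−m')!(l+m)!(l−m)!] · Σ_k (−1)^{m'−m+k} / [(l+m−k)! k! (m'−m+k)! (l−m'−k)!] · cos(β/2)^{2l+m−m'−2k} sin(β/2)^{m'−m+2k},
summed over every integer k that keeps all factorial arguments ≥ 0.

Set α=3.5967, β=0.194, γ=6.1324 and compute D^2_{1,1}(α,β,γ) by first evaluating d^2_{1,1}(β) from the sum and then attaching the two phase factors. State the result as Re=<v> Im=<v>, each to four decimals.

Re=-0.9096 Im=0.2857

Split into d^2_{1,1}(β=0.1940) × two z-phases.
c=cos(0.194000/2)=0.995299, s=sin(0.194000/2)=0.096848; N=√[6·1·6·1]=6.000000
The bounds max(0,m−m')=0 and min(l+m,l−m')=1 give 2 terms
  k=0: (−1)^0·6.0000/(6)·0.9953^4·0.0968^0 = +0.981329
  k=1: (−1)^1·6.0000/(2)·0.9953^2·0.0968^2 = -0.027875
d^2_{1,1}(0.1940) = +0.981329 -0.027875 = +0.953454
D = (-0.898214+0.439559i)·(+0.953454)·(+0.988653+0.150215i) = -0.909643+0.285699i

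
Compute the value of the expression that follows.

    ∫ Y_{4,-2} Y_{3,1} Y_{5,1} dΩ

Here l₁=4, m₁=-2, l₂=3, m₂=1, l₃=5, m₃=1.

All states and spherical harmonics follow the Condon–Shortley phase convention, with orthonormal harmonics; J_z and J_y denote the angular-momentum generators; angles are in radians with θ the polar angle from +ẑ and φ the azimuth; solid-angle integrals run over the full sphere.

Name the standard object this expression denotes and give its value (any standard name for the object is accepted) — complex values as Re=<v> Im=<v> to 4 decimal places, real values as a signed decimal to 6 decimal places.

Gaunt coefficient, +0.106335

This is a Gaunt coefficient — the integral of a triple product of spherical harmonics over the sphere.
m-sum 0 ✓  L=12 even ✓  1≤5≤7 ✓
Π(2lᵢ+1) = 9×7×11 = 693
triangle coeff Δ(4,3,5) = 1/180180
Σ_t [0,2]: t=0:+1/576 t=1:−1/144 t=2:+1/576 = -1/288
(3j)²=20/1001 [(4 3 5; 0 0 0)], sign=+1
Σ_t [0,2]: t=0:+1/34560 t=1:−1/720 t=2:+1/384 = 43/34560
(3j)²=1849/180180 [(4 3 5; -2 1 1)], sign=+1
⇒ 4πI² = 1849/13013
I = (+1)√(1849/13013/(4π)) = 0.10633465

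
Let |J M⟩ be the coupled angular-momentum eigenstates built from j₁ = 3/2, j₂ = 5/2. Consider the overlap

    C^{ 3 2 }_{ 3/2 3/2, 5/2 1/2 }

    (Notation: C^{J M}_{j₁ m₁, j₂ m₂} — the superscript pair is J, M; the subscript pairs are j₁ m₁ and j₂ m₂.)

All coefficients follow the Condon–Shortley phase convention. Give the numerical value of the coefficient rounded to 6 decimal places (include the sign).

+√(1/2) = +0.707107

j₁+j₂−J=1  J+j₁−j₂=2  J−j₁+j₂=4  j₁+j₂+J+1=8
(j₁±m₁, j₂±m₂, J±M) = (3,0,3,2,5,1)
P² = 72
sum k=0..0:
  [0] +1/12 = 1/12
S = 1/12
C² = P²·S² = 1/2 ; C = +0.707107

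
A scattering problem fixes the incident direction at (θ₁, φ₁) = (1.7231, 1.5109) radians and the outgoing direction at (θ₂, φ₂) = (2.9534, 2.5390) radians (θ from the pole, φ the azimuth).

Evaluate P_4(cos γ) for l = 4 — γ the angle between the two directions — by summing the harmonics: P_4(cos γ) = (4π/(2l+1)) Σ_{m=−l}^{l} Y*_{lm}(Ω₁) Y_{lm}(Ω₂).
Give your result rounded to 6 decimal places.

0.166400

Addition theorem: P_4(cos γ) = (4π/9) Σ_m Y*_{lm}(Ω₁) Y_{lm}(Ω₂), m = −4…4:
  [-4]  conj(Y_{4,-4})(Ω₁) = 0.41033 - 0.10023j ; Y_{4,-4}(Ω₂) = -0.00040 + 0.00036j ; Δ = -0.00013 + 0.00019j
  [-3]  conj(Y_{4,-3})(Ω₁) = 0.03277 + 0.18043j ; Y_{4,-3}(Ω₂) = -0.00189 + 0.00783j ; Δ = -0.00147 - 0.00008j
  [-2]  conj(Y_{4,-2})(Ω₁) = 0.27220 - 0.03276j ; Y_{4,-2}(Ω₂) = 0.02409 + 0.06293j ; Δ = 0.00862 + 0.01634j
  [-1]  conj(Y_{4,-1})(Ω₁) = 0.01206 + 0.20104j ; Y_{4,-1}(Ω₂) = 0.26897 + 0.18504j ; Δ = -0.03396 + 0.05631j
  [+0]  conj(Y_{4,0})(Ω₁) = 0.24627 + 0.00000j ; Y_{4,0}(Ω₂) = 0.70272 + 0.00000j ; Δ = 0.17306 + 0.00000j
  [+1]  conj(Y_{4,1})(Ω₁) = -0.01206 + 0.20104j ; Y_{4,1}(Ω₂) = -0.26897 + 0.18504j ; Δ = -0.03396 - 0.05631j
  [+2]  conj(Y_{4,2})(Ω₁) = 0.27220 + 0.03276j ; Y_{4,2}(Ω₂) = 0.02409 - 0.06293j ; Δ = 0.00862 - 0.01634j
  [+3]  conj(Y_{4,3})(Ω₁) = -0.03277 + 0.18043j ; Y_{4,3}(Ω₂) = 0.00189 + 0.00783j ; Δ = -0.00147 + 0.00008j
  [+4]  conj(Y_{4,4})(Ω₁) = 0.41033 + 0.10023j ; Y_{4,4}(Ω₂) = -0.00040 - 0.00036j ; Δ = -0.00013 - 0.00019j
Σ over m = 0.11918 + 0.00000j; ×(4π/9) → 0.16640 + 0.00000j. Real part: 0.166400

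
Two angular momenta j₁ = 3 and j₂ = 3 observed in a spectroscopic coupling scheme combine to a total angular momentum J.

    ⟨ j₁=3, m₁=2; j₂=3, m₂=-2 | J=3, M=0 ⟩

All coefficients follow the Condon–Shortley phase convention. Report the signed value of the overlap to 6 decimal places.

+0.408248  (= +√(1/6))

√[7·3!3!3!/10! · 5!1!1!5!3!3!] = √(216)
  +(−1)^0/∏(0,3,1,1,2,2)! = 1/24  (running 1/24)
  +(−1)^1/∏(1,2,0,0,3,3)! = -1/72  (running 1/36)
⟨..|..⟩ = √(216)·(1/36) = +0.408248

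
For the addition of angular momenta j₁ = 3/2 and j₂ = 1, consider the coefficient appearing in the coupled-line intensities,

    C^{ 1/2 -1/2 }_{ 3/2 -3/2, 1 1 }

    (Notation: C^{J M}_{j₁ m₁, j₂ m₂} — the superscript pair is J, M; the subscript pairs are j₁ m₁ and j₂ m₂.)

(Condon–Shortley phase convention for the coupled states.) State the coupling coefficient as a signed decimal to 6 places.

j₁+j₂−J=2  J+j₁−j₂=1  J−j₁+j₂=0  j₁+j₂+J+1=4
(j₁±m₁, j₂±m₂, J±M) = (0,3,2,0,0,1)
P² = 2
sum k=2..2:
  [2] +1/2 = 1/2
S = 1/2
C² = P²·S² = 1/2 ; C = +0.707107

+0.707107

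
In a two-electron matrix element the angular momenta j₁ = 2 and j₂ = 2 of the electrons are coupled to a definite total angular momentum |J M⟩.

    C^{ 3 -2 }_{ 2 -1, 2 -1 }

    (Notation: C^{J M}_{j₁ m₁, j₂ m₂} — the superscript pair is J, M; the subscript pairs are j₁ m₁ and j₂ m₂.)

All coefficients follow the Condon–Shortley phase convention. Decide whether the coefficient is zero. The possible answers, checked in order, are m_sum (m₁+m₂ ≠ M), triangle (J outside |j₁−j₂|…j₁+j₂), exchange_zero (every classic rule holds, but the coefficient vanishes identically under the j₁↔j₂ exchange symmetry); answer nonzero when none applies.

m-sum: m₁+m₂ = -1+(-1) = -2, M = -2  ✓
triangle: |j₁−j₂| = 0 ≤ J = 3 ≤ j₁+j₂ = 4  ✓
exchange: j₁=j₂ and m₁=m₂, and (−1)^(j₁+j₂−J) = (−1)^1 = −1 forces ⟨j₁m₁;j₂m₂|JM⟩ = −⟨j₂m₂;j₁m₁|JM⟩ = −⟨j₁m₁;j₂m₂|JM⟩ ⇒ the coefficient vanishes identically
Racah sum check: Σ_k collapses to 0 ⇒ CG = 0

exchange_zero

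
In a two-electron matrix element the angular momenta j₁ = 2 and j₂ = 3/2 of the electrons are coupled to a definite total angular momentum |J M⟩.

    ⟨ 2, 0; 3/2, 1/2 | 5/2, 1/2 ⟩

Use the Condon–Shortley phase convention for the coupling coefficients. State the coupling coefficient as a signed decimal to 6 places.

√[6·1!3!2!/7! · 2!2!2!1!3!2!] = √(48/35)
  +(−1)^0/∏(0,1,2,2,1,0)! = 1/4  (running 1/4)
  +(−1)^1/∏(1,0,1,1,2,1)! = -1/2  (running -1/4)
⟨..|..⟩ = √(48/35)·(-1/4) = -0.292770

-0.292770  (= −√(3/35))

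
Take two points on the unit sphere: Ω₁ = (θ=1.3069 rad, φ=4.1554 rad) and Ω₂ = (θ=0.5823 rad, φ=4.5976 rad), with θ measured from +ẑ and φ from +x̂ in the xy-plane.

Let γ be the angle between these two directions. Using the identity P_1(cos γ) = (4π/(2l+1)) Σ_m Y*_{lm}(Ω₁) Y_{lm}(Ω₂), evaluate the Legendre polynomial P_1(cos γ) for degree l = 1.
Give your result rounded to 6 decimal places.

Expand P_1 via completeness: Σ_{m} conj(Y_{1,m}) at Ω₁ times Y_{1,m} at Ω₂ —
  m=-1: (-0.17632 - 0.28312j) × (-0.02176 + 0.18875j) = 0.05728 - 0.02712j  (running Σ = 0.05728 - 0.02712j)
  m=0: (0.12745 + 0.00000j) × (0.40808 + 0.00000j) = 0.05201 + 0.00000j  (running Σ = 0.10929 - 0.02712j)
  m=1: (0.17632 - 0.28312j) × (0.02176 + 0.18875j) = 0.05728 + 0.02712j  (running Σ = 0.16656 + 0.00000j)
Accumulated sum 0.16656 + 0.00000j; after 4π/(2l+1) scaling, 0.69770 + 0.00000j ⇒ P_1 = 0.697698

0.697698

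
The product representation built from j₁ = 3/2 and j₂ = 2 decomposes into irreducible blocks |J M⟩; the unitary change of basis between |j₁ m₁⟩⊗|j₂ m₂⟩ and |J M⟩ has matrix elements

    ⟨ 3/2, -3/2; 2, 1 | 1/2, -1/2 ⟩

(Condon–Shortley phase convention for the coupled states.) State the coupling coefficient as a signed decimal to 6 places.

j₁+j₂−J=3  J+j₁−j₂=0  J−j₁+j₂=1  j₁+j₂+J+1=5
(j₁±m₁, j₂±m₂, J±M) = (0,3,3,1,0,1)
P² = 18/5
sum k=3..3:
  [3] −1/6 = -1/6
S = -1/6
C² = P²·S² = 1/10 ; C = -0.316228

−√(1/10) ≈ -0.316228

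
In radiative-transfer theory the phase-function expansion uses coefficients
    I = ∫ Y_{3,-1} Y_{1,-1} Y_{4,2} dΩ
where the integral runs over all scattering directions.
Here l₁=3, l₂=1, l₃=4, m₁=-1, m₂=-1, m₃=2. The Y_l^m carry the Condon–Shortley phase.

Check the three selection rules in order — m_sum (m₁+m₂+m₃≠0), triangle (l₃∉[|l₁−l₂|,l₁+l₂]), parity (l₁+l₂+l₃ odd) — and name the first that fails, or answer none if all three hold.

Σmᵢ = 0  ✓
l₃∈[|l₁−l₂|,l₁+l₂]=[2,4], have l₃=4  ✓
Σlᵢ = 8 ⇒ even  ✓

none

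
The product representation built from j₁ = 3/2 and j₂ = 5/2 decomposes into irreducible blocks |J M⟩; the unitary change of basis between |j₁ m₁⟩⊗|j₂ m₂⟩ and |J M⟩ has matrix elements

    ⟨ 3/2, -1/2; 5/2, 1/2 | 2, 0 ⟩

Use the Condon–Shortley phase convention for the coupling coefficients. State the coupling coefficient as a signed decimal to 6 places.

triangle: 2!·1!·3!/7! = 12/5040
(j±m)!: 1!·2!·3!·2!·2!·2! = 96
prefactor² = (2J+1)·Δ·N² = 8/7
  k=1: −1/(1!·1!·1!·2!·0!·1!) = -1/2
  k=2: +1/(2!·0!·0!·1!·1!·2!) = 1/4
Σ = -1/4  ⇒  CG² = 8/7·(-1/4)² = 1/14
CG = −√(1/14) = -0.267261

−√(1/14) ≈ -0.267261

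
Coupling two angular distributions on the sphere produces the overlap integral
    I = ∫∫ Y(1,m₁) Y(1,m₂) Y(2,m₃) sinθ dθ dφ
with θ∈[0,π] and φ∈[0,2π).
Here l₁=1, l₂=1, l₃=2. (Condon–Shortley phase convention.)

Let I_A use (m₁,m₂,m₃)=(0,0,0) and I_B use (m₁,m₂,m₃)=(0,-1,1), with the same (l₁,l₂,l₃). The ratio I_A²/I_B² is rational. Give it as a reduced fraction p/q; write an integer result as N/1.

Shared (l₁,l₂,l₃)=(1,1,2): N and (l;000)² cancel in I_A²/I_B².
A: Δ = 0!·2!·2!/5! = 1/30; Racah Σ t=0..0: t=0:+1/1 = 1/1; ⇒ 3j(1 1 2; 0 0 0)² = 2/15, sgn +1
B: Δ = 0!·2!·2!/5! = 1/30; Racah Σ t=0..0: t=0:+1/2 = 1/2; ⇒ 3j(1 1 2; 0 -1 1)² = 1/10, sgn -1
I_A²/I_B² = (2/15)/(1/10) = 4/3

4/3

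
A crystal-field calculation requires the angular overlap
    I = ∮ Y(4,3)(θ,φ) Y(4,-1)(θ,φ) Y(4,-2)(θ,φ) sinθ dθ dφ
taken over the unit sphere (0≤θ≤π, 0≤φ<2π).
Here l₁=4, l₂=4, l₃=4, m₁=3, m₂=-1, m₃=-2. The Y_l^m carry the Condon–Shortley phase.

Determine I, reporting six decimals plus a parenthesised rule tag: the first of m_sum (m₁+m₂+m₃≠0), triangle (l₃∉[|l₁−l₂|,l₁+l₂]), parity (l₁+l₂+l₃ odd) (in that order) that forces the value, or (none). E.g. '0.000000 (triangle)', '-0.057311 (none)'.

-0.063661 (none)

m-sum 0 ✓  L=12 even ✓  0≤4≤8 ✓
Π(2lᵢ+1) = 9×9×9 = 729
triangle coeff Δ(4,4,4) = 1/450450
Σ_t [0,4]: t=0:+1/13824 t=1:−1/216 t=2:+1/64 t=3:−1/216 t=4:+1/13824 = 5/768
(3j)²=18/1001 [(4 4 4; 0 0 0)], sign=+1
Σ_t [0,1]: t=0:+1/864 t=1:−1/576 = -1/1728
(3j)²=5/1287 [(4 4 4; 3 -1 -2)], sign=-1
⇒ 4πI² = 7290/143143
I = (-1)√(7290/143143/(4π)) = -0.06366105
No selection rule forces the value: the integral is nonzero (none).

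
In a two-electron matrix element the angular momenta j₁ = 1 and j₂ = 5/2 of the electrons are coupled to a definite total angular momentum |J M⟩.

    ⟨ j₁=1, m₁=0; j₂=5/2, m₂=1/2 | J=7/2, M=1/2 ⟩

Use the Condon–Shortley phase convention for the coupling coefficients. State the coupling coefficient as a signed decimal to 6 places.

triangle: 0!*2!*5!/8! = 240/40320
(j±m)!: 1!*1!*3!*2!*4!*3! = 1728
prefactor² = (2J+1)*Δ*N² = 576/7
  k=0: +1/(0!*0!*1!*3!*1!*2!) = 1/12
Σ = 1/12  ⇒  CG² = 576/7*(1/12)² = 4/7
CG = +√(4/7) = +0.755929

+0.755929  (= +√(4/7))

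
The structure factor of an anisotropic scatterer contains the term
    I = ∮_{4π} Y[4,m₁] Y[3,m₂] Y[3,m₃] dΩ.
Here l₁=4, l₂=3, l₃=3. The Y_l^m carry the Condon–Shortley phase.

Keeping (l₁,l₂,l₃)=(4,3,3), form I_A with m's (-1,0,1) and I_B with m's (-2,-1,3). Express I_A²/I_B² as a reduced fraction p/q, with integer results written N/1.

5/18

l's match ⇒ only the (l;m) 3-j factors differ between A and B.
A: triangle coeff Δ(4,3,3) = 1/34650; Σ_t [1,3]: t=1:−1/288 t=2:+1/24 t=3:−1/48 = 5/288; (3j)²=5/462 [(4 3 3; -1 0 1)], sign=+1
B: triangle coeff Δ(4,3,3) = 1/34650; Σ_t [2,2]: t=2:+1/192 = 1/192; (3j)²=3/77 [(4 3 3; -2 -1 3)], sign=+1
I_A²/I_B² = (5/462)/(3/77) = 5/18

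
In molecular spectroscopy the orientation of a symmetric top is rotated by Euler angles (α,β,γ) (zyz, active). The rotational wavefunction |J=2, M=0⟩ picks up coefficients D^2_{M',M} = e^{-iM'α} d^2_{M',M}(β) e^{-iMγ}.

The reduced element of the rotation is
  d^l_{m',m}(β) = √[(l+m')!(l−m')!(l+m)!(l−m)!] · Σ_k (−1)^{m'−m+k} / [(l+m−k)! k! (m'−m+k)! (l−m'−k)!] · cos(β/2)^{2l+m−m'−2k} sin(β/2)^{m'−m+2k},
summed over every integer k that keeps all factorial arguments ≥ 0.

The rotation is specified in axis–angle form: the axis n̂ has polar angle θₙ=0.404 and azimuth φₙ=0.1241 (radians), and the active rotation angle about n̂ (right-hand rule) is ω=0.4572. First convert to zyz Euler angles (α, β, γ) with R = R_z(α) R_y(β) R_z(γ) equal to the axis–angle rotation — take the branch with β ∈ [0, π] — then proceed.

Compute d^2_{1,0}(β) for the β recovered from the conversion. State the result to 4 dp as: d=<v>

d=-0.2139

Axis–angle → zyz. n̂ = (sinθₙcosφₙ, sinθₙsinφₙ, cosθₙ) = (+0.390076, +0.048659, +0.919496), ω = 0.4572.
R = I cosω + sinω [n̂]ₓ + (1−cosω) n̂n̂ᵀ gives
  R = [+0.912920, -0.403950, +0.058318; +0.407849, +0.897535, -0.167599; +0.015359, +0.176790, +0.984129]
β = atan2(√(R₁₃²+R₂₃²), R₃₃) = 0.178400; α = atan2(R₂₃, R₁₃) mod 2π = 5.047248; γ = atan2(R₃₂, −R₃₁) mod 2π = 1.657456
d^2_{1,0}(β=0.1784) via the finite sum:
Half-angle: c=0.996024, s=0.089082. N=√(6·1·2·2)=4.898979
k: max(0,(0)−(1))=0 … min(2+(0),2−(1))=1
  k=0: (−1)^1·4.8990/(2)·0.9960^3·0.0891^1 = -0.215613
  k=1: (−1)^2·4.8990/(2)·0.9960^1·0.0891^3 = +0.001725
d^2_{1,0}(0.1784) = -0.215613 +0.001725 = -0.213888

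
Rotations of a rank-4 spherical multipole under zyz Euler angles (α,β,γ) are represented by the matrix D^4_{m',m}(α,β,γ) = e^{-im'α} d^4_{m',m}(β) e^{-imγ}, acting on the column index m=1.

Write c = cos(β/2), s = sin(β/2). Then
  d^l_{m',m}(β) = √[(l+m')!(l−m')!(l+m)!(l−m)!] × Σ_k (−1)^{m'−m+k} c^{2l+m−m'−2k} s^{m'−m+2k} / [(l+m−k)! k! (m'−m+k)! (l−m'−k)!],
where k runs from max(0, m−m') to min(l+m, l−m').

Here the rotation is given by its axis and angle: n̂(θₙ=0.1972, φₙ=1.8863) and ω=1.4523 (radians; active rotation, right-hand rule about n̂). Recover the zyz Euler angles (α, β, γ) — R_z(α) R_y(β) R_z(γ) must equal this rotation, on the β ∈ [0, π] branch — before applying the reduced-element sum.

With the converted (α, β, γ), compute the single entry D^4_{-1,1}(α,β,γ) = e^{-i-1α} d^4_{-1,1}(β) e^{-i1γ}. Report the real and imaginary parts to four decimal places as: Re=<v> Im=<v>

Axis–angle → zyz. n̂ = (sinθₙcosφₙ, sinθₙsinφₙ, cosθₙ) = (-0.060794, +0.186254, +0.980619), ω = 1.4523.
R = I cosω + sinω [n̂]ₓ + (1−cosω) n̂n̂ᵀ gives
  R = [+0.121478, -0.983727, +0.132379; +0.963758, +0.148809, +0.221420; -0.237516, +0.100684, +0.966152]
β = atan2(√(R₁₃²+R₂₃²), R₃₃) = 0.260925; α = atan2(R₂₃, R₁₃) mod 2π = 1.031949; γ = atan2(R₃₂, −R₃₁) mod 2π = 0.400941
D^4_{-1,1}(1.0319,0.2609,0.4009) = e^{-i·-1·1.0319}·d^4_{-1,1}(0.2609)·e^{-i·1·0.4009}. Compute d first:
With c≡cos(β/2)=0.991502 and s≡sin(β/2)=0.130093, N=[6·120·120·6]^{1/2}=720.000000
The bounds max(0,m−m')=2 and min(l+m,l−m')=5 give 4 terms
  k=2: (−1)^0·720.0000/(72)·0.9915^6·0.1301^2 = +0.160794
  k=3: (−1)^1·720.0000/(24)·0.9915^4·0.1301^4 = -0.008304
  k=4: (−1)^2·720.0000/(48)·0.9915^2·0.1301^6 = +0.000071
  k=5: (−1)^3·720.0000/(720)·0.9915^0·0.1301^8 = -0.000000
d^4_{-1,1}(0.2609) = +0.160794 -0.008304 +0.000071 -0.000000 = +0.152561
D = (+0.513147+0.858300i)·(+0.152561)·(+0.920694-0.390285i) = +0.123182+0.090004i

Re=0.1232 Im=0.0900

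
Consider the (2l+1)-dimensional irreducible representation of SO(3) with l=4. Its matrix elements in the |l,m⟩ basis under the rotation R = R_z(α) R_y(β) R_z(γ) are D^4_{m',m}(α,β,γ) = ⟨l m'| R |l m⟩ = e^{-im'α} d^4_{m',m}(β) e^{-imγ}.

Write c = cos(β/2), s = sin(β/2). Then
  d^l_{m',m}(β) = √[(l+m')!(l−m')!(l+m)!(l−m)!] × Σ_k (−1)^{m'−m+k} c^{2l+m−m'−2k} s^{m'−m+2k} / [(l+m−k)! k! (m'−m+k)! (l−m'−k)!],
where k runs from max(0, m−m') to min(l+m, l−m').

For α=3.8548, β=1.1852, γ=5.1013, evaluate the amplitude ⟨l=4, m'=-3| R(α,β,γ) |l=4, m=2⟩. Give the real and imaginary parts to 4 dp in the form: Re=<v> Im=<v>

Re=0.0613 Im=0.2891

First d^4_{-3,2}(β=1.1852), then the phase factors e^{-i(-3)α} and e^{-i(2)γ}:
Half-angle: c=0.829491, s=0.558520. N=√(1·5040·720·2)=2693.993318
k∈{5,6} keeps every argument non-negative
  k=5: (−1)^0·2693.9933/(240)·0.8295^3·0.5585^5 = +0.348187
  k=6: (−1)^1·2693.9933/(720)·0.8295^1·0.5585^7 = -0.052619
d^4_{-3,2}(1.1852) = +0.348187 -0.052619 = +0.295568
Attach z-rotation phases: D = e^{-i(-3)(3.8548)}·(+0.295568)·e^{-i(2)(5.1013)} = +0.061324+0.289136i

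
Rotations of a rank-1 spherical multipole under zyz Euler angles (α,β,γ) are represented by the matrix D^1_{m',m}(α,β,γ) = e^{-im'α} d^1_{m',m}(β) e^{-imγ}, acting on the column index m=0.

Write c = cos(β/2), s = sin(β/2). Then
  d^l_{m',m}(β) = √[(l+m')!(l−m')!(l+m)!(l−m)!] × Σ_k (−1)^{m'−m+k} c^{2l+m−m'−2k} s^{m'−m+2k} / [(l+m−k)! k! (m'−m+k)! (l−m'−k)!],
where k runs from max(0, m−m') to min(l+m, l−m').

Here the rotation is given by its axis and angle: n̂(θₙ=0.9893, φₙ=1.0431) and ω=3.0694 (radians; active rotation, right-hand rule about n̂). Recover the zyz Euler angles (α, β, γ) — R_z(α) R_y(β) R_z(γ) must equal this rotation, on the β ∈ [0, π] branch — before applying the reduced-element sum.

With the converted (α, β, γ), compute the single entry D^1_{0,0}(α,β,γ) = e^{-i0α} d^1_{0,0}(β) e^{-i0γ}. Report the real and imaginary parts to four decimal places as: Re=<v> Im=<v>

Axis–angle → zyz. n̂ = (sinθₙcosφₙ, sinθₙsinφₙ, cosθₙ) = (+0.420783, +0.721969, +0.549275), ω = 3.0694.
R = I cosω + sinω [n̂]ₓ + (1−cosω) n̂n̂ᵀ gives
  R = [-0.643740, +0.567173, +0.513724; +0.646412, +0.043725, +0.761735; +0.409573, +0.822437, -0.394775]
β = atan2(√(R₁₃²+R₂₃²), R₃₃) = 1.976619; α = atan2(R₂₃, R₁₃) mod 2π = 0.977450; γ = atan2(R₃₂, −R₃₁) mod 2π = 2.032842
First d^1_{0,0}(β=1.9766), then the phase factors e^{-i(0)α} and e^{-i(0)γ}:
c=cos(1.976619/2)=0.550102, s=sin(1.976619/2)=0.835097; N=√[1·1·1·1]=1.000000
Admissible k: 0..1 (factorial args all ≥0)
  k=0: (−1)^0·1.0000/(1)·0.5501^2·0.8351^0 = +0.302612
  k=1: (−1)^1·1.0000/(1)·0.5501^0·0.8351^2 = -0.697388
d^1_{0,0}(1.9766) = +0.302612 -0.697388 = -0.394775
Attach z-rotation phases: D = e^{-i(0)(0.9774)}·(-0.394775)·e^{-i(0)(2.0328)} = -0.394775+0.000000i

Re=-0.3948 Im=0.0000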